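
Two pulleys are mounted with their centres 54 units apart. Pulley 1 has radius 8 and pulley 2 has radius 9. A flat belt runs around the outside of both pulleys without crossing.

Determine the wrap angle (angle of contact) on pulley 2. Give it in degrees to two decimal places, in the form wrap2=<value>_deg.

wrap2=182.12_deg

open belt: β = asin((r2−r1)/C) = asin(1/54) = 1.0611°
wrap1 = π − 2β = 177.8778°
wrap2 = π + 2β = 182.1222°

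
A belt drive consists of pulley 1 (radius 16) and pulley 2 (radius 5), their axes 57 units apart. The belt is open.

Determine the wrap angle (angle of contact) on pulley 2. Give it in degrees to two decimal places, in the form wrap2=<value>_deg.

wrap2=157.75_deg

open belt: β = asin((r2−r1)/C) = asin(-11/57) = -11.1269°
wrap1 = π − 2β = 202.2538°
wrap2 = π + 2β = 157.7462°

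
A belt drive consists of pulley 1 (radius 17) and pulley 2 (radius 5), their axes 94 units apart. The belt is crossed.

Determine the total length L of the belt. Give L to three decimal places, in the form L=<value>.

crossed belt: β = asin((r1+r2)/C) = asin(22/94) = 13.5352°
wrap1 = wrap2 = π + 2β = 207.0704°
tangent length = C·cosβ = 91.3893
L = (r1+r2)·wrap + 2·C·cosβ = 22·3.6141 + 2·91.3893 = 262.2879

L=262.288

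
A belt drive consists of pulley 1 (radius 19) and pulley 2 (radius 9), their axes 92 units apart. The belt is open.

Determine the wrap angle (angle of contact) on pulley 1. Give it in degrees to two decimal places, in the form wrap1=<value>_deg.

wrap1=192.48_deg

open belt: β = asin((r2−r1)/C) = asin(-10/92) = -6.2401°
wrap1 = π − 2β = 192.4803°
wrap2 = π + 2β = 167.5197°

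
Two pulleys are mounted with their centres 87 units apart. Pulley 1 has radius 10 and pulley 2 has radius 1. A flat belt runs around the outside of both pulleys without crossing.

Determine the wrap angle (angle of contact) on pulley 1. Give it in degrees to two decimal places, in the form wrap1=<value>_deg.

open belt: β = asin((r2−r1)/C) = asin(-9/87) = -5.9378°
wrap1 = π − 2β = 191.8755°
wrap2 = π + 2β = 168.1245°

wrap1=191.88_deg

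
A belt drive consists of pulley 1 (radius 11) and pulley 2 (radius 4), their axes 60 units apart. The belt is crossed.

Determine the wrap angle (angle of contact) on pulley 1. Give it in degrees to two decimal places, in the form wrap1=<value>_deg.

crossed belt: β = asin((r1+r2)/C) = asin(15/60) = 14.4775°
wrap1 = wrap2 = π + 2β = 208.9550°

wrap1=208.96_deg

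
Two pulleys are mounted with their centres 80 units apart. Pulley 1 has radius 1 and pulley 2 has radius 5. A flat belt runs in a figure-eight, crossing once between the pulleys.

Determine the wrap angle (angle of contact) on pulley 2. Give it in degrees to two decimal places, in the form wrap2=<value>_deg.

crossed belt: β = asin((r1+r2)/C) = asin(6/80) = 4.3012°
wrap1 = wrap2 = π + 2β = 188.6024°

wrap2=188.60_deg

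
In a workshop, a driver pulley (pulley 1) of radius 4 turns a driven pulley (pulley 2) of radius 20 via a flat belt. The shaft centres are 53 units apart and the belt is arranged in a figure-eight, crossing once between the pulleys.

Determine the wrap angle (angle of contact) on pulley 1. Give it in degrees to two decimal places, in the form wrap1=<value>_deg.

crossed belt: β = asin((r1+r2)/C) = asin(24/53) = 26.9254°
wrap1 = wrap2 = π + 2β = 233.8508°

wrap1=233.85_deg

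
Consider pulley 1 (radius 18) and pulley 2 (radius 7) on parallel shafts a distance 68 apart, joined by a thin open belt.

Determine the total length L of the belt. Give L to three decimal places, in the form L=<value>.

L=216.323

open belt: β = asin((r2−r1)/C) = asin(-11/68) = -9.3093°
wrap1 = π − 2β = 198.6187°
wrap2 = π + 2β = 161.3813°
tangent length = C·cosβ = 67.1044
L = r1·wrap1 + r2·wrap2 + 2·C·cosβ = 18·3.4665 + 7·2.8166 + 2·67.1044 = 216.3231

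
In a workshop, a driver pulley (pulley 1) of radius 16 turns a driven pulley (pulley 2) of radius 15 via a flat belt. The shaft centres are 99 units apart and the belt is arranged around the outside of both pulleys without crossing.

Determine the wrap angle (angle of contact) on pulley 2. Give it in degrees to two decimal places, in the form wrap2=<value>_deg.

open belt: β = asin((r2−r1)/C) = asin(-1/99) = -0.5788°
wrap1 = π − 2β = 181.1575°
wrap2 = π + 2β = 178.8425°

wrap2=178.84_deg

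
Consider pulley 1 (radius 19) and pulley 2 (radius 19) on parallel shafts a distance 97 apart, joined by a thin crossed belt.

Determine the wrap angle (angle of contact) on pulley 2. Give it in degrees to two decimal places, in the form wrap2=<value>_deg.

wrap2=226.13_deg

crossed belt: β = asin((r1+r2)/C) = asin(38/97) = 23.0636°
wrap1 = wrap2 = π + 2β = 226.1272°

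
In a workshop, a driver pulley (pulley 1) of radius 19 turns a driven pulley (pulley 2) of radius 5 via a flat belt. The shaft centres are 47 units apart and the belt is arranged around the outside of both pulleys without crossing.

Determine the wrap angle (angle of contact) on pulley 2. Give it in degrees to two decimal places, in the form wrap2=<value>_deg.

open belt: β = asin((r2−r1)/C) = asin(-14/47) = -17.3299°
wrap1 = π − 2β = 214.6597°
wrap2 = π + 2β = 145.3403°

wrap2=145.34_deg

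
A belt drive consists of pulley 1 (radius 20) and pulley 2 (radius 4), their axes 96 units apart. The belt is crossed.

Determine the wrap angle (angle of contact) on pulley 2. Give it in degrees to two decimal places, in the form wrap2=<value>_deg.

crossed belt: β = asin((r1+r2)/C) = asin(24/96) = 14.4775°
wrap1 = wrap2 = π + 2β = 208.9550°

wrap2=208.96_deg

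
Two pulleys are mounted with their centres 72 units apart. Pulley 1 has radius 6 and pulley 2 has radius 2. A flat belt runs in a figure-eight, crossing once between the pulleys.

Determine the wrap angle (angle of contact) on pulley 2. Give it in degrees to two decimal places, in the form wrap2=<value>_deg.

crossed belt: β = asin((r1+r2)/C) = asin(8/72) = 6.3794°
wrap1 = wrap2 = π + 2β = 192.7587°

wrap2=192.76_deg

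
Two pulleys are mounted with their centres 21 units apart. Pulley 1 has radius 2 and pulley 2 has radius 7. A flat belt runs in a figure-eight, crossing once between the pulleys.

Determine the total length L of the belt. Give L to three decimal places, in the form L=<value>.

crossed belt: β = asin((r1+r2)/C) = asin(9/21) = 25.3769°
wrap1 = wrap2 = π + 2β = 230.7539°
tangent length = C·cosβ = 18.9737
L = (r1+r2)·wrap + 2·C·cosβ = 9·4.0274 + 2·18.9737 = 74.1941

L=74.194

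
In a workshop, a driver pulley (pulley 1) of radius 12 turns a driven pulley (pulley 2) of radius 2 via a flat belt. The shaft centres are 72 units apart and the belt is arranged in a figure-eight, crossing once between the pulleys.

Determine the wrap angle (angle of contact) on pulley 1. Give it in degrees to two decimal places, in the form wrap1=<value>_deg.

crossed belt: β = asin((r1+r2)/C) = asin(14/72) = 11.2123°
wrap1 = wrap2 = π + 2β = 202.4245°

wrap1=202.42_deg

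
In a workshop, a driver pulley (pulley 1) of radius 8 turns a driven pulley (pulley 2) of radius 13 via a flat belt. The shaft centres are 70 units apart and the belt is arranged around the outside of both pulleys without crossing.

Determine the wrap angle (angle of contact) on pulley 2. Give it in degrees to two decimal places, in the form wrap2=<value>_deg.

wrap2=188.19_deg

open belt: β = asin((r2−r1)/C) = asin(5/70) = 4.0960°
wrap1 = π − 2β = 171.8079°
wrap2 = π + 2β = 188.1921°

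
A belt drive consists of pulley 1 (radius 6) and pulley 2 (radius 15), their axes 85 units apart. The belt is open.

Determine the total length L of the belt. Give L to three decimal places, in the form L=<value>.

open belt: β = asin((r2−r1)/C) = asin(9/85) = 6.0780°
wrap1 = π − 2β = 167.8440°
wrap2 = π + 2β = 192.1560°
tangent length = C·cosβ = 84.5222
L = r1·wrap1 + r2·wrap2 + 2·C·cosβ = 6·2.9294 + 15·3.3538 + 2·84.5222 = 236.9273

L=236.927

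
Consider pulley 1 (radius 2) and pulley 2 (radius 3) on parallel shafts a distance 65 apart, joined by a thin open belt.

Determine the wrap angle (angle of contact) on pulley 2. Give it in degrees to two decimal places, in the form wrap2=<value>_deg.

wrap2=181.76_deg

open belt: β = asin((r2−r1)/C) = asin(1/65) = 0.8815°
wrap1 = π − 2β = 178.2370°
wrap2 = π + 2β = 181.7630°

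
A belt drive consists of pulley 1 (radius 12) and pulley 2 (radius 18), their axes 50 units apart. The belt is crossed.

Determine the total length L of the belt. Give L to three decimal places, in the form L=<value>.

L=212.858

crossed belt: β = asin((r1+r2)/C) = asin(30/50) = 36.8699°
wrap1 = wrap2 = π + 2β = 253.7398°
tangent length = C·cosβ = 40.0000
L = (r1+r2)·wrap + 2·C·cosβ = 30·4.4286 + 2·40.0000 = 212.8578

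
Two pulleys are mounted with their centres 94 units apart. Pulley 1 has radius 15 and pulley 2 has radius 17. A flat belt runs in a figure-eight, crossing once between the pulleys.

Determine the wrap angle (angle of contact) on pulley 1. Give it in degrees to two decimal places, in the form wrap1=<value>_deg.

wrap1=219.81_deg

crossed belt: β = asin((r1+r2)/C) = asin(32/94) = 19.9028°
wrap1 = wrap2 = π + 2β = 219.8056°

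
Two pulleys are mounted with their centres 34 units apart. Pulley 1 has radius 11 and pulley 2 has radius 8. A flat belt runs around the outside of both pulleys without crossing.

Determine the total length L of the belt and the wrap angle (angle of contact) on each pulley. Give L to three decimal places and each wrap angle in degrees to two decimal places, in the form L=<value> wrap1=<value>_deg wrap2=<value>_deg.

L=127.955 wrap1=190.12_deg wrap2=169.88_deg

open belt: β = asin((r2−r1)/C) = asin(-3/34) = -5.0621°
wrap1 = π − 2β = 190.1242°
wrap2 = π + 2β = 169.8758°
tangent length = C·cosβ = 33.8674
L = r1·wrap1 + r2·wrap2 + 2·C·cosβ = 11·3.3183 + 8·2.9649 + 2·33.8674 = 127.9551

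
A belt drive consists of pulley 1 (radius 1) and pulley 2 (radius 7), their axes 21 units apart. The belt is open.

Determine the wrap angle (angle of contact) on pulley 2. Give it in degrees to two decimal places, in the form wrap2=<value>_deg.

open belt: β = asin((r2−r1)/C) = asin(6/21) = 16.6015°
wrap1 = π − 2β = 146.7969°
wrap2 = π + 2β = 213.2031°

wrap2=213.20_deg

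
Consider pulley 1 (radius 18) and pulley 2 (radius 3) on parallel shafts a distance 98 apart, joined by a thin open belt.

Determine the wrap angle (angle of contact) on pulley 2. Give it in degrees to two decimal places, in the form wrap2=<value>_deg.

open belt: β = asin((r2−r1)/C) = asin(-15/98) = -8.8044°
wrap1 = π − 2β = 197.6087°
wrap2 = π + 2β = 162.3913°

wrap2=162.39_deg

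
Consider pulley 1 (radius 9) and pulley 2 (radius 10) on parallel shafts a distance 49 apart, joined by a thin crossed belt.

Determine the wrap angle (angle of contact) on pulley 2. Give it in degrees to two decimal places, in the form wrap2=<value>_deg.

wrap2=225.63_deg

crossed belt: β = asin((r1+r2)/C) = asin(19/49) = 22.8149°
wrap1 = wrap2 = π + 2β = 225.6298°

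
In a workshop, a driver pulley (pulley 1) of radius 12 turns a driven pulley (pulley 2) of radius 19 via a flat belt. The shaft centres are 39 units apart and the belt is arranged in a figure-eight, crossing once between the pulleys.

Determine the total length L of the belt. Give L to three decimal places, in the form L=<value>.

L=201.683

crossed belt: β = asin((r1+r2)/C) = asin(31/39) = 52.6431°
wrap1 = wrap2 = π + 2β = 285.2863°
tangent length = C·cosβ = 23.6643
L = (r1+r2)·wrap + 2·C·cosβ = 31·4.9792 + 2·23.6643 = 201.6834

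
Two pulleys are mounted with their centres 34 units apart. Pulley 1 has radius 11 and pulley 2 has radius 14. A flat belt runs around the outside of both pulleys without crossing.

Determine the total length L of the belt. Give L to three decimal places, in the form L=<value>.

open belt: β = asin((r2−r1)/C) = asin(3/34) = 5.0621°
wrap1 = π − 2β = 169.8758°
wrap2 = π + 2β = 190.1242°
tangent length = C·cosβ = 33.8674
L = r1·wrap1 + r2·wrap2 + 2·C·cosβ = 11·2.9649 + 14·3.3183 + 2·33.8674 = 146.8047

L=146.805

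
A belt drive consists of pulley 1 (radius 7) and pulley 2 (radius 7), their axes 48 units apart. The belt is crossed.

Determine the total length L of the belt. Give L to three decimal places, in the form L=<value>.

L=144.095

crossed belt: β = asin((r1+r2)/C) = asin(14/48) = 16.9578°
wrap1 = wrap2 = π + 2β = 213.9155°
tangent length = C·cosβ = 45.9130
L = (r1+r2)·wrap + 2·C·cosβ = 14·3.7335 + 2·45.9130 = 144.0953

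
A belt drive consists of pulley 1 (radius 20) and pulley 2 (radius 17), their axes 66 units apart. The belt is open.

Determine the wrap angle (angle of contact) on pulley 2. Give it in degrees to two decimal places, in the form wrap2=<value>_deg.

open belt: β = asin((r2−r1)/C) = asin(-3/66) = -2.6053°
wrap1 = π − 2β = 185.2105°
wrap2 = π + 2β = 174.7895°

wrap2=174.79_deg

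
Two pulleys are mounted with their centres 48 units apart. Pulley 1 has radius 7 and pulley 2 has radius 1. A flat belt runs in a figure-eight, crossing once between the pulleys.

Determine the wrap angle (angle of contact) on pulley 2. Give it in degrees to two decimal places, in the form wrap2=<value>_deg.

wrap2=199.19_deg

crossed belt: β = asin((r1+r2)/C) = asin(8/48) = 9.5941°
wrap1 = wrap2 = π + 2β = 199.1881°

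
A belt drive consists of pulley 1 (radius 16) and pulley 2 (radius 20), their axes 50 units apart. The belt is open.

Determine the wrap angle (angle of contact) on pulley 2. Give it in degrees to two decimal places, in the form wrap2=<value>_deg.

open belt: β = asin((r2−r1)/C) = asin(4/50) = 4.5886°
wrap1 = π − 2β = 170.8229°
wrap2 = π + 2β = 189.1771°

wrap2=189.18_deg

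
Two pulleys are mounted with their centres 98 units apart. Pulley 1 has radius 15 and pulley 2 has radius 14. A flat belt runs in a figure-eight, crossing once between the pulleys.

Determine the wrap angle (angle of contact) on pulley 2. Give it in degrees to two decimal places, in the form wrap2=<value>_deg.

crossed belt: β = asin((r1+r2)/C) = asin(29/98) = 17.2126°
wrap1 = wrap2 = π + 2β = 214.4252°

wrap2=214.43_deg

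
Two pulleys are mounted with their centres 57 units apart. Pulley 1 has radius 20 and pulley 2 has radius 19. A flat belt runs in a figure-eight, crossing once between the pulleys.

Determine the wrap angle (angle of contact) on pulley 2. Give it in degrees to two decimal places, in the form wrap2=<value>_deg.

wrap2=266.35_deg

crossed belt: β = asin((r1+r2)/C) = asin(39/57) = 43.1736°
wrap1 = wrap2 = π + 2β = 266.3471°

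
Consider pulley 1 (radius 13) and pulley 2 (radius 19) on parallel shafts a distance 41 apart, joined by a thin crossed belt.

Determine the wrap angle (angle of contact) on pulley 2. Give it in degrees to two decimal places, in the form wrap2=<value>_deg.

wrap2=282.61_deg

crossed belt: β = asin((r1+r2)/C) = asin(32/41) = 51.3053°
wrap1 = wrap2 = π + 2β = 282.6105°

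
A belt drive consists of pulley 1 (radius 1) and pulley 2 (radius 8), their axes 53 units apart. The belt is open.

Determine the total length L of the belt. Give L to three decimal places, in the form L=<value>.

L=135.200

open belt: β = asin((r2−r1)/C) = asin(7/53) = 7.5895°
wrap1 = π − 2β = 164.8209°
wrap2 = π + 2β = 195.1791°
tangent length = C·cosβ = 52.5357
L = r1·wrap1 + r2·wrap2 + 2·C·cosβ = 1·2.8767 + 8·3.4065 + 2·52.5357 = 135.2002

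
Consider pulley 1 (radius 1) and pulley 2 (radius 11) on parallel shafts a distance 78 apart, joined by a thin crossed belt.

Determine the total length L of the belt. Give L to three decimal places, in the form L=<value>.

crossed belt: β = asin((r1+r2)/C) = asin(12/78) = 8.8499°
wrap1 = wrap2 = π + 2β = 197.6998°
tangent length = C·cosβ = 77.0714
L = (r1+r2)·wrap + 2·C·cosβ = 12·3.4505 + 2·77.0714 = 195.5489

L=195.549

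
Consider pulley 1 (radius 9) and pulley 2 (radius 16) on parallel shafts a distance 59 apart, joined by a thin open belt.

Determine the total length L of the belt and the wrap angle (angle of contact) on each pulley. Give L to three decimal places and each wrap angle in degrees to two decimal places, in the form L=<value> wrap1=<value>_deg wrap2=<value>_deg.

L=197.371 wrap1=166.37_deg wrap2=193.63_deg

open belt: β = asin((r2−r1)/C) = asin(7/59) = 6.8139°
wrap1 = π − 2β = 166.3723°
wrap2 = π + 2β = 193.6277°
tangent length = C·cosβ = 58.5833
L = r1·wrap1 + r2·wrap2 + 2·C·cosβ = 9·2.9037 + 16·3.3794 + 2·58.5833 = 197.3713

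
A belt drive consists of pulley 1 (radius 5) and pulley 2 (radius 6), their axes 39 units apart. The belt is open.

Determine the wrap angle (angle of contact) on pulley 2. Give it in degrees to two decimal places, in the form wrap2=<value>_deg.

open belt: β = asin((r2−r1)/C) = asin(1/39) = 1.4693°
wrap1 = π − 2β = 177.0614°
wrap2 = π + 2β = 182.9386°

wrap2=182.94_deg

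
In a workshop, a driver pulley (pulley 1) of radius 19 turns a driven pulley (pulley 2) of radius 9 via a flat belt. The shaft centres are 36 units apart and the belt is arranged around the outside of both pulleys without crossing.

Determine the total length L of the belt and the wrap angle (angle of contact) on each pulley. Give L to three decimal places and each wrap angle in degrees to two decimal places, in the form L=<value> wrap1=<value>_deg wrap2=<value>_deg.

open belt: β = asin((r2−r1)/C) = asin(-10/36) = -16.1276°
wrap1 = π − 2β = 212.2552°
wrap2 = π + 2β = 147.7448°
tangent length = C·cosβ = 34.5832
L = r1·wrap1 + r2·wrap2 + 2·C·cosβ = 19·3.7046 + 9·2.5786 + 2·34.5832 = 162.7607

L=162.761 wrap1=212.26_deg wrap2=147.74_deg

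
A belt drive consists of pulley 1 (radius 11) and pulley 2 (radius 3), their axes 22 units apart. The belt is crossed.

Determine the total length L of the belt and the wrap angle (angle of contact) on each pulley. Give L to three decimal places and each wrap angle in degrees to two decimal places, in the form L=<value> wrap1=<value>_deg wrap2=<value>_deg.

crossed belt: β = asin((r1+r2)/C) = asin(14/22) = 39.5212°
wrap1 = wrap2 = π + 2β = 259.0424°
tangent length = C·cosβ = 16.9706
L = (r1+r2)·wrap + 2·C·cosβ = 14·4.5211 + 2·16.9706 = 97.2371

L=97.237 wrap1=259.04_deg wrap2=259.04_deg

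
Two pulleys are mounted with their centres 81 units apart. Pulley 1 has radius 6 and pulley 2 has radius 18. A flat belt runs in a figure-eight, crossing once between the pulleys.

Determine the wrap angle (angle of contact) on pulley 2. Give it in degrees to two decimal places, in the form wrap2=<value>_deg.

wrap2=214.47_deg

crossed belt: β = asin((r1+r2)/C) = asin(24/81) = 17.2353°
wrap1 = wrap2 = π + 2β = 214.4706°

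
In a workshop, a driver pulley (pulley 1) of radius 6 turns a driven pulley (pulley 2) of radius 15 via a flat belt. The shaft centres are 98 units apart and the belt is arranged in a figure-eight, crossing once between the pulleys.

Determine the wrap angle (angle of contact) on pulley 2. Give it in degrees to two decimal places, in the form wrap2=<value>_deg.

wrap2=204.75_deg

crossed belt: β = asin((r1+r2)/C) = asin(21/98) = 12.3736°
wrap1 = wrap2 = π + 2β = 204.7473°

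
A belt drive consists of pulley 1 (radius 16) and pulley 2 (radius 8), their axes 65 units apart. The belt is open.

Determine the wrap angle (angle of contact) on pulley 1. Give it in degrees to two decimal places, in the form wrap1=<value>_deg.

open belt: β = asin((r2−r1)/C) = asin(-8/65) = -7.0697°
wrap1 = π − 2β = 194.1394°
wrap2 = π + 2β = 165.8606°

wrap1=194.14_deg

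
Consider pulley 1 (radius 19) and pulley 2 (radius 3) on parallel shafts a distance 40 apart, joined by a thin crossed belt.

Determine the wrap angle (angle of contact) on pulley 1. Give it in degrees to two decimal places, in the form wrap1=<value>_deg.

crossed belt: β = asin((r1+r2)/C) = asin(22/40) = 33.3670°
wrap1 = wrap2 = π + 2β = 246.7340°

wrap1=246.73_deg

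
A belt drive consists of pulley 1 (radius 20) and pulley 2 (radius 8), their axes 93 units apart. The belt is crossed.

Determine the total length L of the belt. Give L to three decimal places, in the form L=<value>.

crossed belt: β = asin((r1+r2)/C) = asin(28/93) = 17.5222°
wrap1 = wrap2 = π + 2β = 215.0444°
tangent length = C·cosβ = 88.6848
L = (r1+r2)·wrap + 2·C·cosβ = 28·3.7532 + 2·88.6848 = 282.4602

L=282.460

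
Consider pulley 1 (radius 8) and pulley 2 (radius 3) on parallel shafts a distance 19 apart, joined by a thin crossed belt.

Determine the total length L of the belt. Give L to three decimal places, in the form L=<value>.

L=79.125

crossed belt: β = asin((r1+r2)/C) = asin(11/19) = 35.3765°
wrap1 = wrap2 = π + 2β = 250.7531°
tangent length = C·cosβ = 15.4919
L = (r1+r2)·wrap + 2·C·cosβ = 11·4.3765 + 2·15.4919 = 79.1250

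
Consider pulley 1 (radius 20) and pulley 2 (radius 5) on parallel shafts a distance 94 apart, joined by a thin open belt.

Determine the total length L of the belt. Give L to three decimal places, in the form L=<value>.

open belt: β = asin((r2−r1)/C) = asin(-15/94) = -9.1822°
wrap1 = π − 2β = 198.3644°
wrap2 = π + 2β = 161.6356°
tangent length = C·cosβ = 92.7955
L = r1·wrap1 + r2·wrap2 + 2·C·cosβ = 20·3.4621 + 5·2.8211 + 2·92.7955 = 268.9386

L=268.939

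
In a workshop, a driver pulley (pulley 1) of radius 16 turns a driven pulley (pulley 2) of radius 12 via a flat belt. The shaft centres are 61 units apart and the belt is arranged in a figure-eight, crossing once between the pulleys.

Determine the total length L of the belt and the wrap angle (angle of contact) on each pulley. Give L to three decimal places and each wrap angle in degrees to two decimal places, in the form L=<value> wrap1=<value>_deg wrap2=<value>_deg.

crossed belt: β = asin((r1+r2)/C) = asin(28/61) = 27.3237°
wrap1 = wrap2 = π + 2β = 234.6473°
tangent length = C·cosβ = 54.1941
L = (r1+r2)·wrap + 2·C·cosβ = 28·4.0954 + 2·54.1941 = 223.0585

L=223.058 wrap1=234.65_deg wrap2=234.65_deg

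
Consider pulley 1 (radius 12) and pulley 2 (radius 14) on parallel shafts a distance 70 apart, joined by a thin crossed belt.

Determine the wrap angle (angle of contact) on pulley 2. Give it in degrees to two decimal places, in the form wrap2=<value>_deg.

crossed belt: β = asin((r1+r2)/C) = asin(26/70) = 21.8037°
wrap1 = wrap2 = π + 2β = 223.6075°

wrap2=223.61_deg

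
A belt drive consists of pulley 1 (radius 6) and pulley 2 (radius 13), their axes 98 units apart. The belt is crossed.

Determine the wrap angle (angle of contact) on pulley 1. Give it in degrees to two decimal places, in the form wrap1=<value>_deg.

wrap1=202.36_deg

crossed belt: β = asin((r1+r2)/C) = asin(19/98) = 11.1792°
wrap1 = wrap2 = π + 2β = 202.3583°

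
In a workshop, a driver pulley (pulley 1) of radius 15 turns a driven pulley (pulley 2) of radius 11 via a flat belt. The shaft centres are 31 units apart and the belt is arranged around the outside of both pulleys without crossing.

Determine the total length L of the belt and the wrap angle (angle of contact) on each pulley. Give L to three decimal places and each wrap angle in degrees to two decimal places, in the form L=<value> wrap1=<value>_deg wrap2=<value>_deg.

open belt: β = asin((r2−r1)/C) = asin(-4/31) = -7.4137°
wrap1 = π − 2β = 194.8273°
wrap2 = π + 2β = 165.1727°
tangent length = C·cosβ = 30.7409
L = r1·wrap1 + r2·wrap2 + 2·C·cosβ = 15·3.4004 + 11·2.8828 + 2·30.7409 = 144.1983

L=144.198 wrap1=194.83_deg wrap2=165.17_deg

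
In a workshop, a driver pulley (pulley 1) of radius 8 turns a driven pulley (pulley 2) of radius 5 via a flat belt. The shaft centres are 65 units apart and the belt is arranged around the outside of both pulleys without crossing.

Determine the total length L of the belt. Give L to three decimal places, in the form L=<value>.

L=170.979

open belt: β = asin((r2−r1)/C) = asin(-3/65) = -2.6454°
wrap1 = π − 2β = 185.2907°
wrap2 = π + 2β = 174.7093°
tangent length = C·cosβ = 64.9307
L = r1·wrap1 + r2·wrap2 + 2·C·cosβ = 8·3.2339 + 5·3.0493 + 2·64.9307 = 170.9792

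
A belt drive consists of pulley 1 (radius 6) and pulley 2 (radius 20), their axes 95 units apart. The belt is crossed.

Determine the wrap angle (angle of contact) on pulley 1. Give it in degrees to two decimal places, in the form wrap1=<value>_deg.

crossed belt: β = asin((r1+r2)/C) = asin(26/95) = 15.8836°
wrap1 = wrap2 = π + 2β = 211.7672°

wrap1=211.77_deg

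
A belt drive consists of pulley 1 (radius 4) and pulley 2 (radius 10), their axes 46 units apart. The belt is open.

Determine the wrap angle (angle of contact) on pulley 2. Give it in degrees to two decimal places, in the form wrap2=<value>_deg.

open belt: β = asin((r2−r1)/C) = asin(6/46) = 7.4947°
wrap1 = π − 2β = 165.0106°
wrap2 = π + 2β = 194.9894°

wrap2=194.99_deg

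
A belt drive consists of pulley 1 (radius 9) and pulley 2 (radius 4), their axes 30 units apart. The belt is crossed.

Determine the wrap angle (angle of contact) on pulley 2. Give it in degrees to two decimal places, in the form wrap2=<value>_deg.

crossed belt: β = asin((r1+r2)/C) = asin(13/30) = 25.6793°
wrap1 = wrap2 = π + 2β = 231.3586°

wrap2=231.36_deg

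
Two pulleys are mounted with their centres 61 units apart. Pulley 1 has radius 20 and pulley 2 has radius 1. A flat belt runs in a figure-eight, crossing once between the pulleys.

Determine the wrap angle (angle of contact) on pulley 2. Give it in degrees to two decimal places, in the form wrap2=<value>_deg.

crossed belt: β = asin((r1+r2)/C) = asin(21/61) = 20.1368°
wrap1 = wrap2 = π + 2β = 220.2735°

wrap2=220.27_deg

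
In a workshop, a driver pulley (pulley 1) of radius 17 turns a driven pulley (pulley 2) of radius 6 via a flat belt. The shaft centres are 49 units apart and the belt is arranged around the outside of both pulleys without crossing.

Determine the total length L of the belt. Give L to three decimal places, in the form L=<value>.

open belt: β = asin((r2−r1)/C) = asin(-11/49) = -12.9729°
wrap1 = π − 2β = 205.9458°
wrap2 = π + 2β = 154.0542°
tangent length = C·cosβ = 47.7493
L = r1·wrap1 + r2·wrap2 + 2·C·cosβ = 17·3.5944 + 6·2.6888 + 2·47.7493 = 172.7365

L=172.737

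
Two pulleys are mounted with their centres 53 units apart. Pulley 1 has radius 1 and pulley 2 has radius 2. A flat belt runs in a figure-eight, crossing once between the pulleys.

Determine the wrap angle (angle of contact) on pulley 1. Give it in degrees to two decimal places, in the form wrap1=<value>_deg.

crossed belt: β = asin((r1+r2)/C) = asin(3/53) = 3.2449°
wrap1 = wrap2 = π + 2β = 186.4898°

wrap1=186.49_deg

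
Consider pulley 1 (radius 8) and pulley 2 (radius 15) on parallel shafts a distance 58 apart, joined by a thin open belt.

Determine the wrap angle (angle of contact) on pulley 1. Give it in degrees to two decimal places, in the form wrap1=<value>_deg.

open belt: β = asin((r2−r1)/C) = asin(7/58) = 6.9319°
wrap1 = π − 2β = 166.1362°
wrap2 = π + 2β = 193.8638°

wrap1=166.14_deg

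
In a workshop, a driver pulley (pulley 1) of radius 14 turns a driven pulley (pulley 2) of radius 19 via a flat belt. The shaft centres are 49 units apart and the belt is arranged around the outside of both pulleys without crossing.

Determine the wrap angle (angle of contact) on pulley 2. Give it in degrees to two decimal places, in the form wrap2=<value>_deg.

wrap2=191.71_deg

open belt: β = asin((r2−r1)/C) = asin(5/49) = 5.8567°
wrap1 = π − 2β = 168.2866°
wrap2 = π + 2β = 191.7134°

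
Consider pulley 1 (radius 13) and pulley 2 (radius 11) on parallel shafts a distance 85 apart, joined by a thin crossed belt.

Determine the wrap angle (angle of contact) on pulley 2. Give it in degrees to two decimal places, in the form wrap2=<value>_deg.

crossed belt: β = asin((r1+r2)/C) = asin(24/85) = 16.4007°
wrap1 = wrap2 = π + 2β = 212.8014°

wrap2=212.80_deg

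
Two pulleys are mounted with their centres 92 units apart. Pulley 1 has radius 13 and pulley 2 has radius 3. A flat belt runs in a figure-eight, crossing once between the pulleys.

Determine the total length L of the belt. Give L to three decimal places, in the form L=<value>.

crossed belt: β = asin((r1+r2)/C) = asin(16/92) = 10.0154°
wrap1 = wrap2 = π + 2β = 200.0308°
tangent length = C·cosβ = 90.5980
L = (r1+r2)·wrap + 2·C·cosβ = 16·3.4912 + 2·90.5980 = 237.0552

L=237.055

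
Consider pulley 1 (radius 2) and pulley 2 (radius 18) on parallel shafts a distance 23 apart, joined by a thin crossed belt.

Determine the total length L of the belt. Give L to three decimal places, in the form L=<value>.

crossed belt: β = asin((r1+r2)/C) = asin(20/23) = 60.4082°
wrap1 = wrap2 = π + 2β = 300.8163°
tangent length = C·cosβ = 11.3578
L = (r1+r2)·wrap + 2·C·cosβ = 20·5.2502 + 2·11.3578 = 127.7203

L=127.720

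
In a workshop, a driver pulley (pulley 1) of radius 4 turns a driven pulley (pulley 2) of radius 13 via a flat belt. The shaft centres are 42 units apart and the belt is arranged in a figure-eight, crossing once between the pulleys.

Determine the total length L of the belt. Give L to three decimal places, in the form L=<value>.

L=144.387

crossed belt: β = asin((r1+r2)/C) = asin(17/42) = 23.8762°
wrap1 = wrap2 = π + 2β = 227.7524°
tangent length = C·cosβ = 38.4057
L = (r1+r2)·wrap + 2·C·cosβ = 17·3.9750 + 2·38.4057 = 144.3870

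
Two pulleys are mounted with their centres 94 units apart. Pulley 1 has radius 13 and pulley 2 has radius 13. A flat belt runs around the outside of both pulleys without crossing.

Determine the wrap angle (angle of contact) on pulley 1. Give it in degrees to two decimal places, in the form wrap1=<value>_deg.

open belt: β = asin((r2−r1)/C) = asin(0/94) = 0.0000°
wrap1 = π − 2β = 180.0000°
wrap2 = π + 2β = 180.0000°

wrap1=180.00_deg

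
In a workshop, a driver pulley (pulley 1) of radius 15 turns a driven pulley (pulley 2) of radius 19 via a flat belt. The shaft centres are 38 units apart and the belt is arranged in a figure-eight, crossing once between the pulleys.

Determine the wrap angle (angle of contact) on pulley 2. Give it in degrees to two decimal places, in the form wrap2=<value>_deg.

crossed belt: β = asin((r1+r2)/C) = asin(34/38) = 63.4746°
wrap1 = wrap2 = π + 2β = 306.9493°

wrap2=306.95_deg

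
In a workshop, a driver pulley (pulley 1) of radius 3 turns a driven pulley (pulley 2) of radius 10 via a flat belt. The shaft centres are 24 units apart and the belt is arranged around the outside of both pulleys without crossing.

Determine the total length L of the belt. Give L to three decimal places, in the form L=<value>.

L=90.897

open belt: β = asin((r2−r1)/C) = asin(7/24) = 16.9578°
wrap1 = π − 2β = 146.0845°
wrap2 = π + 2β = 213.9155°
tangent length = C·cosβ = 22.9565
L = r1·wrap1 + r2·wrap2 + 2·C·cosβ = 3·2.5497 + 10·3.7335 + 2·22.9565 = 90.8972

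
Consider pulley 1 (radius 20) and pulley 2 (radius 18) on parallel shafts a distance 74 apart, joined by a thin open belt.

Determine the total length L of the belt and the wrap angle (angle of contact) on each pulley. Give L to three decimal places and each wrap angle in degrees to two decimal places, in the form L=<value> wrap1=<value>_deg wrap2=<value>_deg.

open belt: β = asin((r2−r1)/C) = asin(-2/74) = -1.5487°
wrap1 = π − 2β = 183.0974°
wrap2 = π + 2β = 176.9026°
tangent length = C·cosβ = 73.9730
L = r1·wrap1 + r2·wrap2 + 2·C·cosβ = 20·3.1957 + 18·3.0875 + 2·73.9730 = 267.4346

L=267.435 wrap1=183.10_deg wrap2=176.90_deg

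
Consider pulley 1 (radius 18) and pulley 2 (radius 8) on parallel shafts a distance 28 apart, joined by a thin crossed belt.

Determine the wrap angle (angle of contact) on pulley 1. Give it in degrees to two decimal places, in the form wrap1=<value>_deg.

wrap1=316.43_deg

crossed belt: β = asin((r1+r2)/C) = asin(26/28) = 68.2132°
wrap1 = wrap2 = π + 2β = 316.4264°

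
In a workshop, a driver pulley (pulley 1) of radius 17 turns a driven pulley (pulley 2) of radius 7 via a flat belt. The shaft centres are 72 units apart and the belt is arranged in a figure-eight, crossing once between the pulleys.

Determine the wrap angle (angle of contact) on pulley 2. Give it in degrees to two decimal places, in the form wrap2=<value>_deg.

crossed belt: β = asin((r1+r2)/C) = asin(24/72) = 19.4712°
wrap1 = wrap2 = π + 2β = 218.9424°

wrap2=218.94_deg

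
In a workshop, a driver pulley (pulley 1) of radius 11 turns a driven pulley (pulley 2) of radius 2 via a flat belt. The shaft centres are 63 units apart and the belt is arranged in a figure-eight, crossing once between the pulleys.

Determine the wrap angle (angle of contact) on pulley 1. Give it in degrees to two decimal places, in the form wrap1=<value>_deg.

wrap1=203.82_deg

crossed belt: β = asin((r1+r2)/C) = asin(13/63) = 11.9085°
wrap1 = wrap2 = π + 2β = 203.8170°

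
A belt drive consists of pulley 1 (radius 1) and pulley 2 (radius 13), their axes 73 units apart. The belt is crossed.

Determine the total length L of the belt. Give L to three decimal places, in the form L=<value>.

crossed belt: β = asin((r1+r2)/C) = asin(14/73) = 11.0567°
wrap1 = wrap2 = π + 2β = 202.1135°
tangent length = C·cosβ = 71.6450
L = (r1+r2)·wrap + 2·C·cosβ = 14·3.5275 + 2·71.6450 = 192.6756

L=192.676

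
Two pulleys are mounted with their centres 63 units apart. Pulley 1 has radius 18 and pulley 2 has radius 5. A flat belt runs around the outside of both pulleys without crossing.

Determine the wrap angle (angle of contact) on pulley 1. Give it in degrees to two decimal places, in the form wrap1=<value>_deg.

wrap1=203.82_deg

open belt: β = asin((r2−r1)/C) = asin(-13/63) = -11.9085°
wrap1 = π − 2β = 203.8170°
wrap2 = π + 2β = 156.1830°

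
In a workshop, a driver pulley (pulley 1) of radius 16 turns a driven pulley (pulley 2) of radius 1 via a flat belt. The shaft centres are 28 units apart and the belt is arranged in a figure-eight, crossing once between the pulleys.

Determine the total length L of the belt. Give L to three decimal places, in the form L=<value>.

crossed belt: β = asin((r1+r2)/C) = asin(17/28) = 37.3832°
wrap1 = wrap2 = π + 2β = 254.7664°
tangent length = C·cosβ = 22.2486
L = (r1+r2)·wrap + 2·C·cosβ = 17·4.4465 + 2·22.2486 = 120.0879

L=120.088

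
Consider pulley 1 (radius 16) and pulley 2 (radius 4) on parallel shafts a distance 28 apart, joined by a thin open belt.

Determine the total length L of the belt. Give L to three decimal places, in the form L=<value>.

open belt: β = asin((r2−r1)/C) = asin(-12/28) = -25.3769°
wrap1 = π − 2β = 230.7539°
wrap2 = π + 2β = 129.2461°
tangent length = C·cosβ = 25.2982
L = r1·wrap1 + r2·wrap2 + 2·C·cosβ = 16·4.0274 + 4·2.2558 + 2·25.2982 = 124.0582

L=124.058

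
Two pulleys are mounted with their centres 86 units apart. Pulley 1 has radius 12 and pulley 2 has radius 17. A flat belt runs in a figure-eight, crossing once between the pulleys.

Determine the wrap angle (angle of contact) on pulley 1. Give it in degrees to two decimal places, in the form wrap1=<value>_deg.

wrap1=219.41_deg

crossed belt: β = asin((r1+r2)/C) = asin(29/86) = 19.7069°
wrap1 = wrap2 = π + 2β = 219.4139°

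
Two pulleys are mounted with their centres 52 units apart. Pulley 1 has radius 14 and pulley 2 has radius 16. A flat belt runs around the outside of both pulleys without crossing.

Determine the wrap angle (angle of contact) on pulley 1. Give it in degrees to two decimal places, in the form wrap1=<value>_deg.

wrap1=175.59_deg

open belt: β = asin((r2−r1)/C) = asin(2/52) = 2.2042°
wrap1 = π − 2β = 175.5915°
wrap2 = π + 2β = 184.4085°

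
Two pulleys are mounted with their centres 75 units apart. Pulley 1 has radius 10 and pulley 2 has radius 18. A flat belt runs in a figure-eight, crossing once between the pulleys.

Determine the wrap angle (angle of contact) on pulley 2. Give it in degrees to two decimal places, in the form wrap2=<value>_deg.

crossed belt: β = asin((r1+r2)/C) = asin(28/75) = 21.9213°
wrap1 = wrap2 = π + 2β = 223.8427°

wrap2=223.84_deg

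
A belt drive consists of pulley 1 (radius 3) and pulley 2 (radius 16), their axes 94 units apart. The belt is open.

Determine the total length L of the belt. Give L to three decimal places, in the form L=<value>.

open belt: β = asin((r2−r1)/C) = asin(13/94) = 7.9494°
wrap1 = π − 2β = 164.1013°
wrap2 = π + 2β = 195.8987°
tangent length = C·cosβ = 93.0967
L = r1·wrap1 + r2·wrap2 + 2·C·cosβ = 3·2.8641 + 16·3.4191 + 2·93.0967 = 249.4910

L=249.491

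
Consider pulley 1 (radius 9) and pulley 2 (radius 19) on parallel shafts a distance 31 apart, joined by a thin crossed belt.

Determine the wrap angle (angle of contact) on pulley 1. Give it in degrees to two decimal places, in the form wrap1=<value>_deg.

crossed belt: β = asin((r1+r2)/C) = asin(28/31) = 64.5854°
wrap1 = wrap2 = π + 2β = 309.1708°

wrap1=309.17_deg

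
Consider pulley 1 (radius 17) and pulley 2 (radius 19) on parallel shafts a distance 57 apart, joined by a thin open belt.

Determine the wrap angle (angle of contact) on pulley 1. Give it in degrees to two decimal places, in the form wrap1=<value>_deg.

wrap1=175.98_deg

open belt: β = asin((r2−r1)/C) = asin(2/57) = 2.0108°
wrap1 = π − 2β = 175.9784°
wrap2 = π + 2β = 184.0216°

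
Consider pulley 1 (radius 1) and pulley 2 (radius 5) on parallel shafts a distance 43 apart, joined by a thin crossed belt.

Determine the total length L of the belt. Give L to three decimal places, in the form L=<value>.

crossed belt: β = asin((r1+r2)/C) = asin(6/43) = 8.0209°
wrap1 = wrap2 = π + 2β = 196.0419°
tangent length = C·cosβ = 42.5793
L = (r1+r2)·wrap + 2·C·cosβ = 6·3.4216 + 2·42.5793 = 105.6881

L=105.688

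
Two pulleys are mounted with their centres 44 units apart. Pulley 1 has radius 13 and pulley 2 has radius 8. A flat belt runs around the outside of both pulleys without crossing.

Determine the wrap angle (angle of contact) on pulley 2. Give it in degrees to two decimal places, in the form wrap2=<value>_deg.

open belt: β = asin((r2−r1)/C) = asin(-5/44) = -6.5250°
wrap1 = π − 2β = 193.0500°
wrap2 = π + 2β = 166.9500°

wrap2=166.95_deg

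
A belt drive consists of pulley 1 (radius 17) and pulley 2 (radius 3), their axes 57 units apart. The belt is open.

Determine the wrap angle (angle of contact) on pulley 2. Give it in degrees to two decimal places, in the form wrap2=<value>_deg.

open belt: β = asin((r2−r1)/C) = asin(-14/57) = -14.2181°
wrap1 = π − 2β = 208.4362°
wrap2 = π + 2β = 151.5638°

wrap2=151.56_deg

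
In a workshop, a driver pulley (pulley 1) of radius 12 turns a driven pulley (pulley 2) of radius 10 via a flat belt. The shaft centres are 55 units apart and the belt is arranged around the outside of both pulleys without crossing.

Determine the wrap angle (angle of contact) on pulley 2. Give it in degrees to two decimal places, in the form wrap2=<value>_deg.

wrap2=175.83_deg

open belt: β = asin((r2−r1)/C) = asin(-2/55) = -2.0839°
wrap1 = π − 2β = 184.1679°
wrap2 = π + 2β = 175.8321°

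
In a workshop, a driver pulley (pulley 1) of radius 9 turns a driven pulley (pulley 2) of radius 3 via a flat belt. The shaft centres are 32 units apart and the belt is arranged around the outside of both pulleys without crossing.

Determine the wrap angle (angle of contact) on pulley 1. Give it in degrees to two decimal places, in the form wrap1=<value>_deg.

open belt: β = asin((r2−r1)/C) = asin(-6/32) = -10.8069°
wrap1 = π − 2β = 201.6138°
wrap2 = π + 2β = 158.3862°

wrap1=201.61_deg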